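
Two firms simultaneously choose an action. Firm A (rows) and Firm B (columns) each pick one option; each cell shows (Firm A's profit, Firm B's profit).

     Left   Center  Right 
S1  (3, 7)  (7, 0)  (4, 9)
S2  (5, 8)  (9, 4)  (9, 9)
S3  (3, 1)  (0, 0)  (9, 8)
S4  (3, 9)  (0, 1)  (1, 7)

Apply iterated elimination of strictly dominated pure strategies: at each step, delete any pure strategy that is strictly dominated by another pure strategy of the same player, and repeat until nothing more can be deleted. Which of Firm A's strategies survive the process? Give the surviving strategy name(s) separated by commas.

For Firm A, S2 strictly dominates S1 on the remaining columns (Left: 5>3, Center: 9>7, Right: 9>4); eliminate S1.
For Firm A, S2 strictly dominates S4 on the remaining columns (Left: 5>3, Center: 9>0, Right: 9>1); eliminate S4.
Firm B's strategy Left is strictly dominated by Right (S2: 9>8, S3: 8>1) and is removed.
Column Center is eliminated: Right beats it against every remaining row (S2: 9>4, S3: 8>0).
Among the remaining strategies, none is strictly dominated by another pure strategy of the same player, so the elimination stops.
Surviving strategies — Firm A: {S2, S3}; Firm B: {Right}.

S2, S3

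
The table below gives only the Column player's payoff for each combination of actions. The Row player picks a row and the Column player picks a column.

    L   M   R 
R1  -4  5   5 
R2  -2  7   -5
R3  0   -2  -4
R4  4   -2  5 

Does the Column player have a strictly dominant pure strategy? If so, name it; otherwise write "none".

L fails to dominate M at R1 (-4<5).
M fails to dominate L at R3 (-2<0).
R fails to dominate L at R2 (-5<-2).
No single strategy dominates all the others.

none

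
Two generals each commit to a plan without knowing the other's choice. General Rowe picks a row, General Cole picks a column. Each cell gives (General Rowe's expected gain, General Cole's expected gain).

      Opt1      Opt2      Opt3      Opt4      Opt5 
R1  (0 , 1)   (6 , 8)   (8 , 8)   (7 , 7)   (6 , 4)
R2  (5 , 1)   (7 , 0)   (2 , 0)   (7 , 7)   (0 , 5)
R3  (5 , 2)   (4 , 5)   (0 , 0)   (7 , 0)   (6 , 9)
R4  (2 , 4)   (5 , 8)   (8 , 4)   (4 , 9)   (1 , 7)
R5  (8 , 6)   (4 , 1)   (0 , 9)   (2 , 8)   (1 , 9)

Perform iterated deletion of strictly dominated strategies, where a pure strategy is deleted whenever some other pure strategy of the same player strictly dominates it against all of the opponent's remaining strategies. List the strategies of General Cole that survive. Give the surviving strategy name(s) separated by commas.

Column Opt1 is eliminated: Opt5 beats it against every remaining row (R1: 4>1, R2: 5>1, R3: 9>2, R4: 7>4, R5: 9>6).
Row R5 is eliminated: R1 beats it against every remaining column (Opt2: 6>4, Opt3: 8>0, Opt4: 7>2, Opt5: 6>1).
Among the remaining strategies, none is strictly dominated by another pure strategy of the same player, so the elimination stops.
Surviving strategies — General Rowe: {R1, R2, R3, R4}; General Cole: {Opt2, Opt3, Opt4, Opt5}.

Opt2, Opt3, Opt4, Opt5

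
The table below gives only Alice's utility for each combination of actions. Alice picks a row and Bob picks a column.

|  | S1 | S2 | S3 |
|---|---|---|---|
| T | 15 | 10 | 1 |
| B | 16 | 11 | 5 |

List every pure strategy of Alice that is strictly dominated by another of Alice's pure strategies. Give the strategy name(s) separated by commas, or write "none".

T

B strictly dominates T — S1: 16>15, S2: 11>10, S3: 5>1.
Nothing dominates B: T at S1 (16>15).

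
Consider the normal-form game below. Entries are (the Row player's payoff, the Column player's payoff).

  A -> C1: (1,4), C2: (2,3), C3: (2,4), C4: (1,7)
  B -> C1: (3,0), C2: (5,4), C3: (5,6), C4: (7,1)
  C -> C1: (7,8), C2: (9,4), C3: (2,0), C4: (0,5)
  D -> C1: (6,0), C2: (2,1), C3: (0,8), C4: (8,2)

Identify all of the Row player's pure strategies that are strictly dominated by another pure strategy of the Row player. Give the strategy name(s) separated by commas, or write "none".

A

A is strictly dominated by B (C1: 3>1, C2: 5>2, C3: 5>2, C4: 7>1).
Nothing dominates B: A at C1 (3>1); C at C3 (5>2); D at C2 (5>2).
C: no other strategy beats it everywhere (A at C1 (7>1); B at C1 (7>3); D at C1 (7>6)).
Nothing dominates D: A at C1 (6>1); B at C1 (6>3); C at C4 (8>0).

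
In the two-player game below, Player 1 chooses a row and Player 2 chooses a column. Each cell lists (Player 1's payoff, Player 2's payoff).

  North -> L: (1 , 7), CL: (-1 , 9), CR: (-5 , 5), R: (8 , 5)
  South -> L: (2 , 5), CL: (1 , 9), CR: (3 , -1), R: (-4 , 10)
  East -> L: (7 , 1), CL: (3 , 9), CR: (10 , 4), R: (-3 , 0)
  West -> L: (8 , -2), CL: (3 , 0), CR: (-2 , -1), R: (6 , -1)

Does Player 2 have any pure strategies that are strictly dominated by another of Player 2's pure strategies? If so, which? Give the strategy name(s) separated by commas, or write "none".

L: dominated, since CL does at least as well everywhere (North: 9>7, South: 9>5, East: 9>1, West: 0>-2).
CL: no other strategy beats it everywhere (L at North (9>7); CR at North (9>5); R at North (9>5)).
CR: dominated, since CL does at least as well everywhere (North: 9>5, South: 9>-1, East: 9>4, West: 0>-1).
R is not dominated — it holds its own against L at South (10>5); CL at South (10>9); CR at North (5=5).

L, CR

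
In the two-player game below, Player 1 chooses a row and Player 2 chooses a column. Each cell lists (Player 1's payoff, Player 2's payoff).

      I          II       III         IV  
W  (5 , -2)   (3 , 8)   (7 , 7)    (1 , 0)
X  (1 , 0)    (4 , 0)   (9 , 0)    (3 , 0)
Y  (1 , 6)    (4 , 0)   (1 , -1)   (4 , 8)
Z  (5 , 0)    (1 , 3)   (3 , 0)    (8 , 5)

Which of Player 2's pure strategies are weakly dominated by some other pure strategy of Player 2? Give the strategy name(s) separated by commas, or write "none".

IV weakly dominates I — W: 0>-2, X: 0=0, Y: 8>6, Z: 5>0.
II is not dominated — it holds its own against I at W (8>-2); III at W (8>7); IV at W (8>0).
III is weakly dominated by II (W: 8>7, X: 0=0, Y: 0>-1, Z: 3>0).
Nothing dominates IV: I at W (0>-2); II at Y (8>0); III at Y (8>-1).

I, III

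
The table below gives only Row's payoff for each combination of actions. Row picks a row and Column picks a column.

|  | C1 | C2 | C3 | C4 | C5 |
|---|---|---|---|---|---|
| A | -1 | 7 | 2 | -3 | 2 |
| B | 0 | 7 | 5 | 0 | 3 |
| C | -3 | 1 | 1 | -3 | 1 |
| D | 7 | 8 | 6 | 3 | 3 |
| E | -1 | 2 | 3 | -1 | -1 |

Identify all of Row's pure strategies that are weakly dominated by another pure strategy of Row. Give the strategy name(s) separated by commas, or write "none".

A: dominated, since B does at least as well everywhere (C1: 0>-1, C2: 7=7, C3: 5>2, C4: 0>-3, C5: 3>2).
B is weakly dominated by D (C1: 7>0, C2: 8>7, C3: 6>5, C4: 3>0, C5: 3=3).
C: dominated, since A does at least as well everywhere (C1: -1>-3, C2: 7>1, C3: 2>1, C4: -3=-3, C5: 2>1).
Nothing dominates D: A at C1 (7>-1); B at C1 (7>0); C at C1 (7>-3); E at C1 (7>-1).
E: dominated, since B does at least as well everywhere (C1: 0>-1, C2: 7>2, C3: 5>3, C4: 0>-1, C5: 3>-1).

A, B, C, E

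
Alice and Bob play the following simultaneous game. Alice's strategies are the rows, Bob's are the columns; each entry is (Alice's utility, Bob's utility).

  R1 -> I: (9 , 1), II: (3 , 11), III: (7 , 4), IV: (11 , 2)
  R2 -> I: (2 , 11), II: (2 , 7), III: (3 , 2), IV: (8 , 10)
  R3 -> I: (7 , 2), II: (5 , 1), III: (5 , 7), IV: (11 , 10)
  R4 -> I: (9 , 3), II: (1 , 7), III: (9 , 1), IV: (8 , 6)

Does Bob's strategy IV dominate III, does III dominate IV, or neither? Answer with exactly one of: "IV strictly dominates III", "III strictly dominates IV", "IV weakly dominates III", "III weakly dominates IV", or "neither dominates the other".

IV's payoffs vs III's, by Alice's action — R1: 2<4, R2: 10>2, R3: 10>7, R4: 6>1.
IV does better at R2, R3, R4 but worse at R1; neither strategy dominates the other.

neither dominates the other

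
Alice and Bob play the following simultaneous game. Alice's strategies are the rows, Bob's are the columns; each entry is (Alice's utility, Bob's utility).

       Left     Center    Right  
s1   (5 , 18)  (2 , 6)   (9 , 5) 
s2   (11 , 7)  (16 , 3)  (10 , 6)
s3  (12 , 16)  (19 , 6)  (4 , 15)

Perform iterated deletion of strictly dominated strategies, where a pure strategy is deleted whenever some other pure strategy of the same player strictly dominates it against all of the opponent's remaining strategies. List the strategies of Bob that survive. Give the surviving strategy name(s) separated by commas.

Row s1 is eliminated: s2 beats it against every remaining column (Left: 11>5, Center: 16>2, Right: 10>9).
Column Center is eliminated: Left beats it against every remaining row (s2: 7>3, s3: 16>6).
Bob's strategy Right is strictly dominated by Left (s2: 7>6, s3: 16>15) and is removed.
Row s2 is eliminated: s3 beats it against every remaining column (Left: 12>11).
Among the remaining strategies, none is strictly dominated by another pure strategy of the same player, so the elimination stops.
Surviving strategies — Alice: {s3}; Bob: {Left}.

Left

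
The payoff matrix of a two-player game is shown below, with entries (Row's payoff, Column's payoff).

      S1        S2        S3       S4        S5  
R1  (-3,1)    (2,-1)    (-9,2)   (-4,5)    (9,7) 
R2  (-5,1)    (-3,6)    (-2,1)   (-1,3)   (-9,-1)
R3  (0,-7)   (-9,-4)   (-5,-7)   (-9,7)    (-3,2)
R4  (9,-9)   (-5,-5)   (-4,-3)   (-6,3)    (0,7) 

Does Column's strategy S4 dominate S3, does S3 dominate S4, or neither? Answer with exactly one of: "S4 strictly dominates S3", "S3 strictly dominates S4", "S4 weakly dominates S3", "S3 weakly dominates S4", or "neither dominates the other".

Compare S4 to S3 across each choice by Row: R1: 5>2, R2: 3>1, R3: 7>-7, R4: 3>-3.
S4 gives a strictly higher payoff against each choice by Row, so S4 strictly dominates S3.

S4 strictly dominates S3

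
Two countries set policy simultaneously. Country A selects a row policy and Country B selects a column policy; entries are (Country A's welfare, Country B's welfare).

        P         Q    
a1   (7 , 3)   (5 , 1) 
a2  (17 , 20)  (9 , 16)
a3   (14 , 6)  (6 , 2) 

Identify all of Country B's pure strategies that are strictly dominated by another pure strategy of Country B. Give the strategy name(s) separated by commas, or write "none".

Q

P is not dominated — it holds its own against Q at a1 (3>1).
P strictly dominates Q — a1: 3>1, a2: 20>16, a3: 6>2.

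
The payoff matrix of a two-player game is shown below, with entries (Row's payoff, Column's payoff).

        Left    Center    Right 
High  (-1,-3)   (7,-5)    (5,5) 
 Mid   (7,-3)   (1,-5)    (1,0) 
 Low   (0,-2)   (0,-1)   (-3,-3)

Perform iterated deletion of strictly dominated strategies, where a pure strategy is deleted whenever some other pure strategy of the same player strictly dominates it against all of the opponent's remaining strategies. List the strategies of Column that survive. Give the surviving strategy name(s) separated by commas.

Right

Row Low is eliminated: Mid beats it against every remaining column (Left: 7>0, Center: 1>0, Right: 1>-3).
For Column, Right strictly dominates Left on the remaining rows (High: 5>-3, Mid: 0>-3); eliminate Left.
Row Mid is eliminated: High beats it against every remaining column (Center: 7>1, Right: 5>1).
For Column, Right strictly dominates Center on the remaining rows (High: 5>-5); eliminate Center.
Among the remaining strategies, none is strictly dominated by another pure strategy of the same player, so the elimination stops.
Surviving strategies — Row: {High}; Column: {Right}.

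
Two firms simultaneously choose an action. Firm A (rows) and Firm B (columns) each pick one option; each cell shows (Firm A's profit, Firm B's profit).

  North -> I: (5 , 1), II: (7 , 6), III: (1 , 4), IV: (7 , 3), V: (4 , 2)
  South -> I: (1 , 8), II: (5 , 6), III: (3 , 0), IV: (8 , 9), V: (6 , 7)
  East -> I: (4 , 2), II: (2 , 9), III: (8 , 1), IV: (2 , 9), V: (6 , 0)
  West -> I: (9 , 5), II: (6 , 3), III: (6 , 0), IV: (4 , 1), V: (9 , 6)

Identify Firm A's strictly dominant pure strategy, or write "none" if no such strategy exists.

none

North fails to dominate South at III (1<3).
South fails to dominate North at I (1<5).
East fails to dominate North at I (4<5).
West fails to dominate North at II (6<7).
No single strategy dominates all the others.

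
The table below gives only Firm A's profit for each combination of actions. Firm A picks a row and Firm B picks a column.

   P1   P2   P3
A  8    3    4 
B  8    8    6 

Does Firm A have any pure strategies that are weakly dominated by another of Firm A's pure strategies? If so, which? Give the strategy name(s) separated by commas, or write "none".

A: dominated, since B does at least as well everywhere (P1: 8=8, P2: 8>3, P3: 6>4).
B: no other strategy beats it everywhere (A at P2 (8>3)).

A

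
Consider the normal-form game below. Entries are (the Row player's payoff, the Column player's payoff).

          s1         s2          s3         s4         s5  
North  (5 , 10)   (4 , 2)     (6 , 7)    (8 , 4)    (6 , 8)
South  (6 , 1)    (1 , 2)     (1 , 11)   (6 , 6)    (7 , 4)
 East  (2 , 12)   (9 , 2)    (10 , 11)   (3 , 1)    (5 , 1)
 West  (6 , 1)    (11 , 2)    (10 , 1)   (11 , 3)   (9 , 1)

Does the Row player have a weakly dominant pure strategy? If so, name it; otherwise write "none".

West

West vs North: s1: 6>5, s2: 11>4, s3: 10>6, s4: 11>8, s5: 9>6.
West vs South: s1: 6=6, s2: 11>1, s3: 10>1, s4: 11>6, s5: 9>7.
West vs East: s1: 6>2, s2: 11>9, s3: 10=10, s4: 11>3, s5: 9>5.
West is at least as good as every other strategy against every opponent action, so it is weakly dominant.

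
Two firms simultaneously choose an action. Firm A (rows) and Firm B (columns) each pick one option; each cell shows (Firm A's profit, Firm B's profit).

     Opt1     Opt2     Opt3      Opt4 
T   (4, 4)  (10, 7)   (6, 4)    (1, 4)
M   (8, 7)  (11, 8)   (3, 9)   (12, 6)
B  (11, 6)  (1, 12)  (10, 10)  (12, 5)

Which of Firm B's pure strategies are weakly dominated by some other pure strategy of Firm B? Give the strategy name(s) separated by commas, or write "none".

Opt1: dominated, since Opt2 does at least as well everywhere (T: 7>4, M: 8>7, B: 12>6).
Opt2 is not dominated — it holds its own against Opt1 at T (7>4); Opt3 at T (7>4); Opt4 at T (7>4).
Nothing dominates Opt3: Opt1 at M (9>7); Opt2 at M (9>8); Opt4 at M (9>6).
Opt4: dominated, since Opt1 does at least as well everywhere (T: 4=4, M: 7>6, B: 6>5).

Opt1, Opt4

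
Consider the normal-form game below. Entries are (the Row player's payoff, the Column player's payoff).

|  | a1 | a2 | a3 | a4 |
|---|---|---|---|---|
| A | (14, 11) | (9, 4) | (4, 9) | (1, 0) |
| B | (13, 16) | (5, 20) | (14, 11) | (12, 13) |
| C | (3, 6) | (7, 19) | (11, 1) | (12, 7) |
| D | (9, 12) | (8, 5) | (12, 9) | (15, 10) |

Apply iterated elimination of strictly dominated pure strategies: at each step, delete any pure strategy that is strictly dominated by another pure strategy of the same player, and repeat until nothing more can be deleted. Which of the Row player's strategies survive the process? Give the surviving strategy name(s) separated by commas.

Row C is eliminated: D beats it against every remaining column (a1: 9>3, a2: 8>7, a3: 12>11, a4: 15>12).
The Column player's strategy a3 is strictly dominated by a1 (A: 11>9, B: 16>11, D: 12>9) and is removed.
For the Column player, a1 strictly dominates a4 on the remaining rows (A: 11>0, B: 16>13, D: 12>10); eliminate a4.
For the Row player, A strictly dominates B on the remaining columns (a1: 14>13, a2: 9>5); eliminate B.
For the Row player, A strictly dominates D on the remaining columns (a1: 14>9, a2: 9>8); eliminate D.
Column a2 is eliminated: a1 beats it against every remaining row (A: 11>4).
Among the remaining strategies, none is strictly dominated by another pure strategy of the same player, so the elimination stops.
Surviving strategies — the Row player: {A}; the Column player: {a1}.

A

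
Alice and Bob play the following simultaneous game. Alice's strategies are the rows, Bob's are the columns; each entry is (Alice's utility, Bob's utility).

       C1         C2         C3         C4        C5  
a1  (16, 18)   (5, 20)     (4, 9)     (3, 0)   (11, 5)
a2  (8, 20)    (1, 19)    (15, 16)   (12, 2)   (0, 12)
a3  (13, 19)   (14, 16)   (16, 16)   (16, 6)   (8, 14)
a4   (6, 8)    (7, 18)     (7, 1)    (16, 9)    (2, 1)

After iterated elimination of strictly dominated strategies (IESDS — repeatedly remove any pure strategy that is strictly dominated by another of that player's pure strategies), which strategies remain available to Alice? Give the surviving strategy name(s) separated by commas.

a1, a3

Row a2 is eliminated: a3 beats it against every remaining column (C1: 13>8, C2: 14>1, C3: 16>15, C4: 16>12, C5: 8>0).
For Bob, C1 strictly dominates C3 on the remaining rows (a1: 18>9, a3: 19>16, a4: 8>1); eliminate C3.
For Bob, C2 strictly dominates C4 on the remaining rows (a1: 20>0, a3: 16>6, a4: 18>9); eliminate C4.
For Alice, a3 strictly dominates a4 on the remaining columns (C1: 13>6, C2: 14>7, C5: 8>2); eliminate a4.
Column C5 is eliminated: C1 beats it against every remaining row (a1: 18>5, a3: 19>14).
Among the remaining strategies, none is strictly dominated by another pure strategy of the same player, so the elimination stops.
Surviving strategies — Alice: {a1, a3}; Bob: {C1, C2}.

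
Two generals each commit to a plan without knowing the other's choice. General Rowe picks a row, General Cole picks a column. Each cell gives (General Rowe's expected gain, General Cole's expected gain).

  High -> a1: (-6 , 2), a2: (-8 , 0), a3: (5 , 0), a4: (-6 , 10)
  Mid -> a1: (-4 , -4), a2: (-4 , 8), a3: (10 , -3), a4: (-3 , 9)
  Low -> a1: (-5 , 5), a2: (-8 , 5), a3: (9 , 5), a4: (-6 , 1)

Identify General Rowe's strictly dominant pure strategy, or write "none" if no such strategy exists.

Mid vs High: a1: -4>-6, a2: -4>-8, a3: 10>5, a4: -3>-6.
Mid vs Low: a1: -4>-5, a2: -4>-8, a3: 10>9, a4: -3>-6.
Mid strictly beats every other strategy against every opponent action, so it is strictly dominant.

Mid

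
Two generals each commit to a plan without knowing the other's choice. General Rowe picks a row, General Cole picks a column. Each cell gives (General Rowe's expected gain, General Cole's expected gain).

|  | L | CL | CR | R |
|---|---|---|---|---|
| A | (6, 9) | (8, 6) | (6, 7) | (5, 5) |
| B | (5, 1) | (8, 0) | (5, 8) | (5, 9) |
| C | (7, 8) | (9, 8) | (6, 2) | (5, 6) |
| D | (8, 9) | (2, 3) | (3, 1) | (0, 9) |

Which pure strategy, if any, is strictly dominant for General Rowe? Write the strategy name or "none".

none

A fails to dominate B at CL (8=8).
B fails to dominate A at L (5<6).
C fails to dominate A at CR (6=6).
D fails to dominate A at CL (2<8).
No single strategy dominates all the others.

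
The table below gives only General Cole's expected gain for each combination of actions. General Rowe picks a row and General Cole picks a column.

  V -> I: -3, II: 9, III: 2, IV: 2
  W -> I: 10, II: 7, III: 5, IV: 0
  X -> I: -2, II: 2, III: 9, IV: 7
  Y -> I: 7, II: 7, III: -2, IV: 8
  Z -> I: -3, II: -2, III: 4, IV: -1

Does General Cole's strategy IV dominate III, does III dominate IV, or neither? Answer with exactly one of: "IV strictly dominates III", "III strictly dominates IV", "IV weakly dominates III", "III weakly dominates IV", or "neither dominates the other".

neither dominates the other

IV's payoffs vs III's, by General Rowe's action — V: 2=2, W: 0<5, X: 7<9, Y: 8>-2, Z: -1<4.
IV does better at Y but worse at W, X, Z; neither strategy dominates the other.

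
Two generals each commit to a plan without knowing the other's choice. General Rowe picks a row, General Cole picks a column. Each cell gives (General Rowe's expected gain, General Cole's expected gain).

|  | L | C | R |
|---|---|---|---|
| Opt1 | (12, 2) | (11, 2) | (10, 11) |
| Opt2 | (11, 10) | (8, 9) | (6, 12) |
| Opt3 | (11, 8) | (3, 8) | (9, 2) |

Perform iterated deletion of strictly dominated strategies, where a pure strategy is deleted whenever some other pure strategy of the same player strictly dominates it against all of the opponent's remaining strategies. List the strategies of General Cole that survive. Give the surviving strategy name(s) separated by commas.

R

General Rowe's strategy Opt2 is strictly dominated by Opt1 (L: 12>11, C: 11>8, R: 10>6) and is removed.
For General Rowe, Opt1 strictly dominates Opt3 on the remaining columns (L: 12>11, C: 11>3, R: 10>9); eliminate Opt3.
For General Cole, R strictly dominates L on the remaining rows (Opt1: 11>2); eliminate L.
For General Cole, R strictly dominates C on the remaining rows (Opt1: 11>2); eliminate C.
Among the remaining strategies, none is strictly dominated by another pure strategy of the same player, so the elimination stops.
Surviving strategies — General Rowe: {Opt1}; General Cole: {R}.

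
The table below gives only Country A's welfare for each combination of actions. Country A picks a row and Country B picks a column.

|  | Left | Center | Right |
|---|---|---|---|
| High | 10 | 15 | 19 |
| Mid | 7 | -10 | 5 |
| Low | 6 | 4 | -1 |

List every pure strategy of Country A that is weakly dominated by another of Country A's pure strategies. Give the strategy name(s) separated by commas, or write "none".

Mid, Low

High: no other strategy beats it everywhere (Mid at Left (10>7); Low at Left (10>6)).
Mid is weakly dominated by High (Left: 10>7, Center: 15>-10, Right: 19>5).
High weakly dominates Low — Left: 10>6, Center: 15>4, Right: 19>-1.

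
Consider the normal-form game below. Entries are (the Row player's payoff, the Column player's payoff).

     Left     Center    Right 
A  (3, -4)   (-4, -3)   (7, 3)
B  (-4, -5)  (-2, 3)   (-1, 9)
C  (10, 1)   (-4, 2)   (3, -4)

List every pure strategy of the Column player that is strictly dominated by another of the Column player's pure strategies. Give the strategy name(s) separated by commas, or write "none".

Left

Center strictly dominates Left — A: -3>-4, B: 3>-5, C: 2>1.
Center is not dominated — it holds its own against Left at A (-3>-4); Right at C (2>-4).
Right: no other strategy beats it everywhere (Left at A (3>-4); Center at A (3>-3)).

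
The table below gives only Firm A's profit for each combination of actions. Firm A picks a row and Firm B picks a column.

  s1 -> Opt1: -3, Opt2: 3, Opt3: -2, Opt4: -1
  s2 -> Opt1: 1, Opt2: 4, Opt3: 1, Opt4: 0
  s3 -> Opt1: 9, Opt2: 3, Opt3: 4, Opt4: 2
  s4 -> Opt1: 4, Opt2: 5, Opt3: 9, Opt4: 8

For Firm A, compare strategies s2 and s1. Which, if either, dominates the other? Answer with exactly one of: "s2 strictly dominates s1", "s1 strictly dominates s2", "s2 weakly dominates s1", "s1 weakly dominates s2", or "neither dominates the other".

s2 strictly dominates s1

Compare s2 to s1 across each opponent action: Opt1: 1>-3, Opt2: 4>3, Opt3: 1>-2, Opt4: 0>-1.
s2 gives a strictly higher payoff against each opponent action, so s2 strictly dominates s1.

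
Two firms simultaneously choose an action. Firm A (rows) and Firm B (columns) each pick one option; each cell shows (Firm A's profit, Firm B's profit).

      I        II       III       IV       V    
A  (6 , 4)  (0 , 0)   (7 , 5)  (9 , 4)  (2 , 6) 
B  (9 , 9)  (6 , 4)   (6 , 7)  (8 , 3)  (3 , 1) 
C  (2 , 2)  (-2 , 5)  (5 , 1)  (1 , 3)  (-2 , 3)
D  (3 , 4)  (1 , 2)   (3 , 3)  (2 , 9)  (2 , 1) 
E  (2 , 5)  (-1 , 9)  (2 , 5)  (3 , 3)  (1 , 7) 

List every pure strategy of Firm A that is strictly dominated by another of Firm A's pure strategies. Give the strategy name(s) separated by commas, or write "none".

A is not dominated — it holds its own against B at III (7>6); C at I (6>2); D at I (6>3); E at I (6>2).
Nothing dominates B: A at I (9>6); C at I (9>2); D at I (9>3); E at I (9>2).
A strictly dominates C — I: 6>2, II: 0>-2, III: 7>5, IV: 9>1, V: 2>-2.
B strictly dominates D — I: 9>3, II: 6>1, III: 6>3, IV: 8>2, V: 3>2.
E is strictly dominated by A (I: 6>2, II: 0>-1, III: 7>2, IV: 9>3, V: 2>1).

C, D, E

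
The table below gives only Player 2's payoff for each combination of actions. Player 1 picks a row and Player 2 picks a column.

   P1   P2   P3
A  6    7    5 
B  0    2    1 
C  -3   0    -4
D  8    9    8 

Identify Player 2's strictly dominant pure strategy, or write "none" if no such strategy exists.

P2 vs P1: A: 7>6, B: 2>0, C: 0>-3, D: 9>8.
P2 vs P3: A: 7>5, B: 2>1, C: 0>-4, D: 9>8.
P2 strictly beats every other strategy against every opponent action, so it is strictly dominant.

P2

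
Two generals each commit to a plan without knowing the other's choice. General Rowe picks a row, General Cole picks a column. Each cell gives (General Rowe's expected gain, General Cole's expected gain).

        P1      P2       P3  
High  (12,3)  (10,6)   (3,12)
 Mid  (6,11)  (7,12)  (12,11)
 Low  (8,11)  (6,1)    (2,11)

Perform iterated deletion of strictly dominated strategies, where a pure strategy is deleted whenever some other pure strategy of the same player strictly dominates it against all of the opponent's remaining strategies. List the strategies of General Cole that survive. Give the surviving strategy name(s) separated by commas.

General Rowe's strategy Low is strictly dominated by High (P1: 12>8, P2: 10>6, P3: 3>2) and is removed.
Column P1 is eliminated: P2 beats it against every remaining row (High: 6>3, Mid: 12>11).
Among the remaining strategies, none is strictly dominated by another pure strategy of the same player, so the elimination stops.
Surviving strategies — General Rowe: {High, Mid}; General Cole: {P2, P3}.

P2, P3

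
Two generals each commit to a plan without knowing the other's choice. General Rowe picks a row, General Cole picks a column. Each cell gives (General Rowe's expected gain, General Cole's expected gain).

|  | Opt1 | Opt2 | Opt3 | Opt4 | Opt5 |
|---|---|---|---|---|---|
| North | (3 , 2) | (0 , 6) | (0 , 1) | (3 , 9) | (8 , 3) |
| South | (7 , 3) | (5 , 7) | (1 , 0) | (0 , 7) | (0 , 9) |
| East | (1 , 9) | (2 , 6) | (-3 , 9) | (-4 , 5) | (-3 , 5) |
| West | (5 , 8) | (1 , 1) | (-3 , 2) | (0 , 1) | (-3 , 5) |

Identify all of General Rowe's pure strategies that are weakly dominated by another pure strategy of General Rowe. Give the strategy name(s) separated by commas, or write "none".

North is not dominated — it holds its own against South at Opt4 (3>0); East at Opt1 (3>1); West at Opt3 (0>-3).
South is not dominated — it holds its own against North at Opt1 (7>3); East at Opt1 (7>1); West at Opt1 (7>5).
East: dominated, since South does at least as well everywhere (Opt1: 7>1, Opt2: 5>2, Opt3: 1>-3, Opt4: 0>-4, Opt5: 0>-3).
South weakly dominates West — Opt1: 7>5, Opt2: 5>1, Opt3: 1>-3, Opt4: 0=0, Opt5: 0>-3.

East, West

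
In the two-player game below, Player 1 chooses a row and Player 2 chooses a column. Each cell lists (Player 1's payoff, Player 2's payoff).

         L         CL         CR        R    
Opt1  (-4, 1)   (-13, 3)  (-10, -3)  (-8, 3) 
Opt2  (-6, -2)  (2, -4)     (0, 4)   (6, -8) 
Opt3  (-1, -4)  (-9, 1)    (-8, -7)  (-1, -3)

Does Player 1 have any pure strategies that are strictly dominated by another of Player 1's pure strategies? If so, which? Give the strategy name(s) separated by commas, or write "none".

Opt1

Opt1 is strictly dominated by Opt3 (L: -1>-4, CL: -9>-13, CR: -8>-10, R: -1>-8).
Opt2 is not dominated — it holds its own against Opt1 at CL (2>-13); Opt3 at CL (2>-9).
Opt3 is not dominated — it holds its own against Opt1 at L (-1>-4); Opt2 at L (-1>-6).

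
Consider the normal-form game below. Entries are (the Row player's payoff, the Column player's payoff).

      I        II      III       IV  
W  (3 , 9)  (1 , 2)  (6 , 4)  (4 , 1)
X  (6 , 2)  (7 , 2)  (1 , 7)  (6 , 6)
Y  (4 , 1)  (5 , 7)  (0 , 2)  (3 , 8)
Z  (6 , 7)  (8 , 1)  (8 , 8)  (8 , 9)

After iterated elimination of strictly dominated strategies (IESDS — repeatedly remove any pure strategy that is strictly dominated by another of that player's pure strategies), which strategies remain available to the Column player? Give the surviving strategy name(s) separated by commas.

IV

Row W is eliminated: Z beats it against every remaining column (I: 6>3, II: 8>1, III: 8>6, IV: 8>4).
For the Row player, X strictly dominates Y on the remaining columns (I: 6>4, II: 7>5, III: 1>0, IV: 6>3); eliminate Y.
Column I is eliminated: III beats it against every remaining row (X: 7>2, Z: 8>7).
The Row player's strategy X is strictly dominated by Z (II: 8>7, III: 8>1, IV: 8>6) and is removed.
The Column player's strategy II is strictly dominated by III (Z: 8>1) and is removed.
The Column player's strategy III is strictly dominated by IV (Z: 9>8) and is removed.
Among the remaining strategies, none is strictly dominated by another pure strategy of the same player, so the elimination stops.
Surviving strategies — the Row player: {Z}; the Column player: {IV}.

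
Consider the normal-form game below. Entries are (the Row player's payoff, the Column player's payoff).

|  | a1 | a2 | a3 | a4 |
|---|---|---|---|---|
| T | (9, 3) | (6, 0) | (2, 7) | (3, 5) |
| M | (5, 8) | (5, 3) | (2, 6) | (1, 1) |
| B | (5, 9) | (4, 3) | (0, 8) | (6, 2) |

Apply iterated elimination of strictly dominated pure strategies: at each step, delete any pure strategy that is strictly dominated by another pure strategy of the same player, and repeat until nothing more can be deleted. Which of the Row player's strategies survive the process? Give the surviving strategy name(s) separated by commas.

The Column player's strategy a2 is strictly dominated by a1 (T: 3>0, M: 8>3, B: 9>3) and is removed.
For the Column player, a3 strictly dominates a4 on the remaining rows (T: 7>5, M: 6>1, B: 8>2); eliminate a4.
The Row player's strategy B is strictly dominated by T (a1: 9>5, a3: 2>0) and is removed.
Among the remaining strategies, none is strictly dominated by another pure strategy of the same player, so the elimination stops.
Surviving strategies — the Row player: {T, M}; the Column player: {a1, a3}.

T, M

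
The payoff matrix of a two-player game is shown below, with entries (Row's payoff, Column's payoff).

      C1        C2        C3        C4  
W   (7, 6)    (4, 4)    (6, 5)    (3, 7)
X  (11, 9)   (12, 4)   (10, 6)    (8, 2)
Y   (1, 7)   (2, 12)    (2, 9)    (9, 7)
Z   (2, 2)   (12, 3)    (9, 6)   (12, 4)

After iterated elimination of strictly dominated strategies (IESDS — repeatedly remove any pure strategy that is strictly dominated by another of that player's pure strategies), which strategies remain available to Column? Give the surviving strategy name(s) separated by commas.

C1

For Row, X strictly dominates W on the remaining columns (C1: 11>7, C2: 12>4, C3: 10>6, C4: 8>3); eliminate W.
For Row, Z strictly dominates Y on the remaining columns (C1: 2>1, C2: 12>2, C3: 9>2, C4: 12>9); eliminate Y.
For Column, C3 strictly dominates C2 on the remaining rows (X: 6>4, Z: 6>3); eliminate C2.
Column C4 is eliminated: C3 beats it against every remaining row (X: 6>2, Z: 6>4).
Row Z is eliminated: X beats it against every remaining column (C1: 11>2, C3: 10>9).
For Column, C1 strictly dominates C3 on the remaining rows (X: 9>6); eliminate C3.
Among the remaining strategies, none is strictly dominated by another pure strategy of the same player, so the elimination stops.
Surviving strategies — Row: {X}; Column: {C1}.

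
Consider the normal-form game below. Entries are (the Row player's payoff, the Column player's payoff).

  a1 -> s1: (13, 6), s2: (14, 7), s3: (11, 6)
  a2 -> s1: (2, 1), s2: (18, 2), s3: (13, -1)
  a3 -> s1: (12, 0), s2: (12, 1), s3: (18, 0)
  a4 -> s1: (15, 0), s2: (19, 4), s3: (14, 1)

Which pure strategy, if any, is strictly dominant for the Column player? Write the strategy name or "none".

s2 vs s1: a1: 7>6, a2: 2>1, a3: 1>0, a4: 4>0.
s2 vs s3: a1: 7>6, a2: 2>-1, a3: 1>0, a4: 4>1.
s2 strictly beats every other strategy against every opponent action, so it is strictly dominant.

s2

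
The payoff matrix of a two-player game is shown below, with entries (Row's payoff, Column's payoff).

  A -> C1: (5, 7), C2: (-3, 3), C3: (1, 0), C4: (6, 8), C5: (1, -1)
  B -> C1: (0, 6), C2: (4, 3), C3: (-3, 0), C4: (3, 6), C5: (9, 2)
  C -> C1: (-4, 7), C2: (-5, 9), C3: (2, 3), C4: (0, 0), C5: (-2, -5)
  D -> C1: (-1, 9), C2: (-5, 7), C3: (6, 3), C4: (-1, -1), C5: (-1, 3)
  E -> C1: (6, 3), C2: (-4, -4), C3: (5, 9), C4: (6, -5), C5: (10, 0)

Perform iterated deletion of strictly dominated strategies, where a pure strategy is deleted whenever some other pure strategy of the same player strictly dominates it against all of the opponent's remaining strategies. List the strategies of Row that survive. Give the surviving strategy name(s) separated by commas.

A, D, E

Row C is eliminated: E beats it against every remaining column (C1: 6>-4, C2: -4>-5, C3: 5>2, C4: 6>0, C5: 10>-2).
Column's strategy C2 is strictly dominated by C1 (A: 7>3, B: 6>3, D: 9>7, E: 3>-4) and is removed.
Row's strategy B is strictly dominated by E (C1: 6>0, C3: 5>-3, C4: 6>3, C5: 10>9) and is removed.
Column's strategy C5 is strictly dominated by C1 (A: 7>-1, D: 9>3, E: 3>0) and is removed.
Among the remaining strategies, none is strictly dominated by another pure strategy of the same player, so the elimination stops.
Surviving strategies — Row: {A, D, E}; Column: {C1, C3, C4}.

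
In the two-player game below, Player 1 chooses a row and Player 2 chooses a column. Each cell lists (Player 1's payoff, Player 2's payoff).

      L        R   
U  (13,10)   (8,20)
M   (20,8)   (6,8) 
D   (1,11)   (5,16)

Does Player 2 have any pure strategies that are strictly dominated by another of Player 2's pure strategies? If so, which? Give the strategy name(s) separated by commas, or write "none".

none

L: no other strategy beats it everywhere (R at M (8=8)).
R: no other strategy beats it everywhere (L at U (20>10)).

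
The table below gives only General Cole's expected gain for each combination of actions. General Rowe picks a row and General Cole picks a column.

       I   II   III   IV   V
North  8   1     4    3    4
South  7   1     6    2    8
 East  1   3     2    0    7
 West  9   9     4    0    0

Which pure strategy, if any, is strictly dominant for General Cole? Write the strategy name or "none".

I fails to dominate II at East (1<3).
II fails to dominate I at North (1<8).
III fails to dominate I at North (4<8).
IV fails to dominate I at North (3<8).
V fails to dominate I at North (4<8).
No single strategy dominates all the others.

none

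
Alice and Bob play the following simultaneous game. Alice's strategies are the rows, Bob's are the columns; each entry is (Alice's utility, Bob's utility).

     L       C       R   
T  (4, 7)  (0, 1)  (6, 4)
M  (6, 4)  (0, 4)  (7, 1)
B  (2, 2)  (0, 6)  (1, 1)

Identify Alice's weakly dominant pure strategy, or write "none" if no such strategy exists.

M vs T: L: 6>4, C: 0=0, R: 7>6.
M vs B: L: 6>2, C: 0=0, R: 7>1.
M is at least as good as every other strategy against every opponent action, so it is weakly dominant.

M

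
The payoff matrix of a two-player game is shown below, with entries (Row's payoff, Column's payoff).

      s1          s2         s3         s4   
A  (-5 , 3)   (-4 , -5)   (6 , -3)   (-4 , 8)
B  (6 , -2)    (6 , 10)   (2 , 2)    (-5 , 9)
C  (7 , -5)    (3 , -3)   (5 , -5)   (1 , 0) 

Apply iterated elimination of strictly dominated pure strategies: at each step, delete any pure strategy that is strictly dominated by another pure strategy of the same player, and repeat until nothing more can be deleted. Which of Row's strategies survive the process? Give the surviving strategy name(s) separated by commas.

B, C

Column s1 is eliminated: s4 beats it against every remaining row (A: 8>3, B: 9>-2, C: 0>-5).
Column's strategy s3 is strictly dominated by s4 (A: 8>-3, B: 9>2, C: 0>-5) and is removed.
For Row, C strictly dominates A on the remaining columns (s2: 3>-4, s4: 1>-4); eliminate A.
Among the remaining strategies, none is strictly dominated by another pure strategy of the same player, so the elimination stops.
Surviving strategies — Row: {B, C}; Column: {s2, s4}.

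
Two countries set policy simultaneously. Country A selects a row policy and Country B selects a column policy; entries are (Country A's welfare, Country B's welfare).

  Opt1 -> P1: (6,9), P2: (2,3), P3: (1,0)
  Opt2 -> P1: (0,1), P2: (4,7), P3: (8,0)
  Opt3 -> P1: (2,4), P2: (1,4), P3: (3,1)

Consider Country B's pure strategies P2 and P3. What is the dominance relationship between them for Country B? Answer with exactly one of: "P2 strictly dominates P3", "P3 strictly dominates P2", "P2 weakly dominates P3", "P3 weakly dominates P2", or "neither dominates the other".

P2's payoffs vs P3's, by Country A's action — Opt1: 3>0, Opt2: 7>0, Opt3: 4>1.
P2 gives a strictly higher payoff against each choice by Country A, so P2 strictly dominates P3.

P2 strictly dominates P3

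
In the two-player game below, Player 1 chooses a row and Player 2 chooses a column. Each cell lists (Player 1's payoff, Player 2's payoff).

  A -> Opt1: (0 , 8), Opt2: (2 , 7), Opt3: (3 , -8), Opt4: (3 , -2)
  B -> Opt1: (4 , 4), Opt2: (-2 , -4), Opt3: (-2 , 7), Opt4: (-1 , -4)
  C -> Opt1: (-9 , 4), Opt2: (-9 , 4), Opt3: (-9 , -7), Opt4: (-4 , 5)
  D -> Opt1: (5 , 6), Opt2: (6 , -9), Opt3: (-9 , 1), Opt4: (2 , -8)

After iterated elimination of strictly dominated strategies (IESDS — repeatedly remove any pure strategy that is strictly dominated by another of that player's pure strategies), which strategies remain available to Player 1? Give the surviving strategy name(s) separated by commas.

Row C is eliminated: A beats it against every remaining column (Opt1: 0>-9, Opt2: 2>-9, Opt3: 3>-9, Opt4: 3>-4).
Column Opt2 is eliminated: Opt1 beats it against every remaining row (A: 8>7, B: 4>-4, D: 6>-9).
For Player 2, Opt1 strictly dominates Opt4 on the remaining rows (A: 8>-2, B: 4>-4, D: 6>-8); eliminate Opt4.
Among the remaining strategies, none is strictly dominated by another pure strategy of the same player, so the elimination stops.
Surviving strategies — Player 1: {A, B, D}; Player 2: {Opt1, Opt3}.

A, B, D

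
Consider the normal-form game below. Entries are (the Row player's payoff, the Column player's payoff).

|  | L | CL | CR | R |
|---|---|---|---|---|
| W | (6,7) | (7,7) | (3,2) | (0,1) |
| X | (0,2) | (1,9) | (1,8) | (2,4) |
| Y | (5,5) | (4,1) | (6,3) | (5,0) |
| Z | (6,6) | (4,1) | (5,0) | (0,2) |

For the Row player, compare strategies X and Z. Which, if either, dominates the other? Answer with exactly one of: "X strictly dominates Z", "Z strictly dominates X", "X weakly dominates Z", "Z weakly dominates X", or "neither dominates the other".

Compare X to Z across every action of the Column player: L: 0<6, CL: 1<4, CR: 1<5, R: 2>0.
X does better at R but worse at L, CL, CR; neither strategy dominates the other.

neither dominates the other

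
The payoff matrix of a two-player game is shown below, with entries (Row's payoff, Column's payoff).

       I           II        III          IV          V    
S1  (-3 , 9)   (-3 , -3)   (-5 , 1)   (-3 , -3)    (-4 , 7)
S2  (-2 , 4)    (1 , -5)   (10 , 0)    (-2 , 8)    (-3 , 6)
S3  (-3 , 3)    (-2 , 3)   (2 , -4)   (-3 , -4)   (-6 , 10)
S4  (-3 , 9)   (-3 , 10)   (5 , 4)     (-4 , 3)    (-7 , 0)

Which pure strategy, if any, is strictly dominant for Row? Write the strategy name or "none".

S2 vs S1: I: -2>-3, II: 1>-3, III: 10>-5, IV: -2>-3, V: -3>-4.
S2 vs S3: I: -2>-3, II: 1>-2, III: 10>2, IV: -2>-3, V: -3>-6.
S2 vs S4: I: -2>-3, II: 1>-3, III: 10>5, IV: -2>-4, V: -3>-7.
S2 strictly beats every other strategy against every opponent action, so it is strictly dominant.

S2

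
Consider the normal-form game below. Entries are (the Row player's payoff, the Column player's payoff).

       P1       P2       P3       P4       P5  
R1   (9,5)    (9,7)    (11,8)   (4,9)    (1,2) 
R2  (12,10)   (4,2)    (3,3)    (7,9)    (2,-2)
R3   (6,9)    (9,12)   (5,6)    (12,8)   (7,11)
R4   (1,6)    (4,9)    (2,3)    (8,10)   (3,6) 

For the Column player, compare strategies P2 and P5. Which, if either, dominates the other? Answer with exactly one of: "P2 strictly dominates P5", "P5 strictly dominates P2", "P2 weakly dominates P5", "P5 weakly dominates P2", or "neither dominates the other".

Compare P2 to P5 across each choice by the Row player: R1: 7>2, R2: 2>-2, R3: 12>11, R4: 9>6.
P2 gives a strictly higher payoff against each choice by the Row player, so P2 strictly dominates P5.

P2 strictly dominates P5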